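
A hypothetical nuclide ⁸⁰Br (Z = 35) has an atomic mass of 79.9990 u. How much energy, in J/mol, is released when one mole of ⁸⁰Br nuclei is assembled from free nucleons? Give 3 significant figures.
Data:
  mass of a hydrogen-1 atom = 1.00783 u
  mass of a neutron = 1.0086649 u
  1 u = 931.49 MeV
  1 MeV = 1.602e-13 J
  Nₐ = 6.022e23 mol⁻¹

Z = 35, so N = A − Z = 80 − 35 = 45.
Total constituent mass: 35 × 1.00783 + 45 × 1.0086649 = 80.6639705 u
The mass defect is 80.6639705 − 79.9990 = 0.6649705 u.
E_B = 0.6649705 × 931.49 = 619.413 MeV
Per nucleus in joules: 619.413 MeV × 1.602e-13 J/MeV = 9.9230e-11 J
Per mole: 9.9230e-11 J × 6.022e23 mol⁻¹ = 5.9756e+13 J/mol

5.98e+13 J/mol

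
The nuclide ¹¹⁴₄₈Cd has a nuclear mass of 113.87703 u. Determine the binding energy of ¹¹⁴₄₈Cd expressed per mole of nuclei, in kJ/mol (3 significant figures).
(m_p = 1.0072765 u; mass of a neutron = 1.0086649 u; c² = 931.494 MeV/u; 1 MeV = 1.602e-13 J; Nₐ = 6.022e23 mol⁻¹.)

The nucleus contains 48 protons and 114 − 48 = 66 neutrons.
Mass of separated nucleons = 48(1.0072765) + 66(1.0086649) = 48.3492720 + 66.5718834 = 114.9211554 u
Δm = 114.9211554 − 113.87703 = 1.0441254 u
Converting to energy: 1.0441254 u × 931.494 MeV/u = 972.597 MeV
Per nucleus in joules: 972.597 MeV × 1.602e-13 J/MeV = 1.5581e-10 J
Per mole: 1.5581e-10 J × 6.022e23 mol⁻¹ = 9.3829e+13 J/mol

9.38e+10 kJ/mol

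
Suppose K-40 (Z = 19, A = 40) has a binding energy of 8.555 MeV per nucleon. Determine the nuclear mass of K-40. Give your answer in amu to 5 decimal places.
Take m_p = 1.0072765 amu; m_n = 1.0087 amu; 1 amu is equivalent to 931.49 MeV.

Total binding energy = 40 × 8.555 = 342.200 MeV
Mass defect = 342.200 MeV / (931.49 MeV/amu) = 0.3673684 amu
Constituent mass = 19(1.0072765) + 21(1.0087) = 40.3209535 amu
Nuclear mass = 40.3209535 − 0.3673684 = 39.9535851 amu ≈ 39.95359 amu (to 5 decimal places)

39.95359 amu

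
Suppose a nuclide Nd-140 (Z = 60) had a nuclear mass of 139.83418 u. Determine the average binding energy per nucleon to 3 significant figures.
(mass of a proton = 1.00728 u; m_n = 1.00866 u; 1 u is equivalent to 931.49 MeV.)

With 60 protons and 80 neutrons (A = 140):
Total constituent mass: 60 × 1.00728 + 80 × 1.00866 = 141.12960 u
Δm = 141.12960 − 139.83418 = 1.29542 u
Converting to energy: 1.29542 u × 931.49 MeV/u = 1206.67 MeV
Per nucleon: 1206.67 / 140 = 8.619 MeV

8.62 MeV/nucleon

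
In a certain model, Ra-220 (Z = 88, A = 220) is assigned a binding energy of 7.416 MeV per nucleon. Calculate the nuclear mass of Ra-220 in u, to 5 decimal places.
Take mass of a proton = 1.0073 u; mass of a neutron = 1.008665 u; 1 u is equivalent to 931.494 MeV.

220.03467 u

Total binding energy = 220 × 7.416 = 1631.520 MeV
Mass defect = 1631.520 MeV / (931.494 MeV/u) = 1.7515089 u
Constituent mass = 88(1.0073) + 132(1.008665) = 221.786180 u
Nuclear mass = 221.786180 − 1.7515089 = 220.0346711 u ≈ 220.03467 u (to 5 decimal places)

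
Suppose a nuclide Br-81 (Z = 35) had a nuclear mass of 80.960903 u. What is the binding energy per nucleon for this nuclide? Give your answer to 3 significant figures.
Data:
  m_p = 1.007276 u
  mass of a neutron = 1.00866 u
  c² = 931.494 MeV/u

Z = 35, so N = A − Z = 81 − 35 = 46.
Total constituent mass: 35 × 1.007276 + 46 × 1.00866 = 81.653020 u
Δm = 81.653020 − 80.960903 = 0.692117 u
E_B = 0.692117 × 931.494 = 644.703 MeV
Per nucleon: 644.703 / 81 = 7.959 MeV

7.96 MeV/nucleon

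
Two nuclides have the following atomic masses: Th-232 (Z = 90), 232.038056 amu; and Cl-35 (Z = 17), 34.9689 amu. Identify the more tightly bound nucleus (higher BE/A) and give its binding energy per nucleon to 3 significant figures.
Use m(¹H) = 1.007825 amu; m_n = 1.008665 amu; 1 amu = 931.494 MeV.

Th-232: Σm = 90(1.007825) + 142(1.008665) = 233.934680 amu; Δm = 1.896624 amu; E_B = 1766.7 MeV; E_B/A = 7.615 MeV
Cl-35: Σm = 17(1.007825) + 18(1.008665) = 35.288995 amu; Δm = 0.320095 amu; E_B = 298.17 MeV; E_B/A = 8.519 MeV
Cl-35 has the higher binding energy per nucleon, so it is the more tightly bound nucleus.

Cl-35; 8.52 MeV/nucleon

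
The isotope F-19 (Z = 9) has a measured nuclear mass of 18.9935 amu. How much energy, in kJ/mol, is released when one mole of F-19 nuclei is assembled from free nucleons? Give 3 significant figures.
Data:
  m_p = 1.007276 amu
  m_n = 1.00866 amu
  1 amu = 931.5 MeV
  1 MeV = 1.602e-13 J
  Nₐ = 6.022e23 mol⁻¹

Z = 9, so N = A − Z = 19 − 9 = 10.
Mass of separated nucleons = 9(1.007276) + 10(1.00866) = 9.065484 + 10.08660 = 19.152084 amu
Mass defect Δm = 19.152084 − 18.9935 = 0.158584 amu
E_B = 0.158584 × 931.5 = 147.721 MeV
Per nucleus in joules: 147.721 MeV × 1.602e-13 J/MeV = 2.3665e-11 J
Per mole: 2.3665e-11 J × 6.022e23 mol⁻¹ = 1.4251e+13 J/mol

1.43e+10 kJ/mol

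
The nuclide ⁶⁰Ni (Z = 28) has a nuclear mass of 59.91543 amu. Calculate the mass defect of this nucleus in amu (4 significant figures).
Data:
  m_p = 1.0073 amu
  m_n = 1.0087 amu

0.5674 amu

The nucleus contains 28 protons and 60 − 28 = 32 neutrons.
Σm = 28·m_p + 32·m_n = 28.2044 + 32.2784 = 60.4828 amu
Mass defect Δm = 60.4828 − 59.91543 = 0.56737 amu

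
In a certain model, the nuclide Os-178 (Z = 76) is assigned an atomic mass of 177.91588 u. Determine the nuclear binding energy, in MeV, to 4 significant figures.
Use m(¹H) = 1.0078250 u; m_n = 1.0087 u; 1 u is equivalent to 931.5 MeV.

1459 MeV

Total constituent mass: 76 × 1.0078250 + 102 × 1.0087 = 179.4821000 u
The mass defect is 179.4821000 − 177.91588 = 1.5662200 u.
Converting to energy: 1.5662200 u × 931.5 MeV/u = 1458.93 MeV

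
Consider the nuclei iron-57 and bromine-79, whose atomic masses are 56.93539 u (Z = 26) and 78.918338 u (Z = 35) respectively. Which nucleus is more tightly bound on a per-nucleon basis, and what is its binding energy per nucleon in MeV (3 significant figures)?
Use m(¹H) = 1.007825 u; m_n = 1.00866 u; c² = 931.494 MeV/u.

iron-57: Σm = 26(1.007825) + 31(1.00866) = 57.471910 u; Δm = 0.536520 u; E_B = 499.77 MeV; E_B/A = 8.768 MeV
bromine-79: Σm = 35(1.007825) + 44(1.00866) = 79.654915 u; Δm = 0.736577 u; E_B = 686.12 MeV; E_B/A = 8.685 MeV
iron-57 has the higher binding energy per nucleon, so it is the more tightly bound nucleus.

iron-57; 8.77 MeV/nucleon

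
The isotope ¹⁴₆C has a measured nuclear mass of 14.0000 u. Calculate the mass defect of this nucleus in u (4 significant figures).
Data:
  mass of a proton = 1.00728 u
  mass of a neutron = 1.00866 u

0.1130 u

The nucleus contains 6 protons and 14 − 6 = 8 neutrons.
Total constituent mass: 6 × 1.00728 + 8 × 1.00866 = 14.11296 u
The mass defect is 14.11296 − 14.0000 = 0.11296 u.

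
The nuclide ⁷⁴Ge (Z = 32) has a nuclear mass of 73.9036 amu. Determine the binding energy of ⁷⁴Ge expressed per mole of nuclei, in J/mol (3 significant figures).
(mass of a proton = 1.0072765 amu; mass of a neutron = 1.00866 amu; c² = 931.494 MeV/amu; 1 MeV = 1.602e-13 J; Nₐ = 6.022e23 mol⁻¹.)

6.23e+13 J/mol

With 32 protons and 42 neutrons (A = 74):
Σm = 32·m_p + 42·m_n = 32.2328480 + 42.36372 = 74.5965680 amu
Mass defect Δm = 74.5965680 − 73.9036 = 0.6929680 amu
E_B = 0.6929680 × 931.494 = 645.496 MeV
Per nucleus in joules: 645.496 MeV × 1.602e-13 J/MeV = 1.0341e-10 J
Per mole: 1.0341e-10 J × 6.022e23 mol⁻¹ = 6.2274e+13 J/mol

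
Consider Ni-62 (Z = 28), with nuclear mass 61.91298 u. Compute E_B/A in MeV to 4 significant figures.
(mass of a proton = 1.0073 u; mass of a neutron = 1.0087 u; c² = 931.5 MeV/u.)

With 28 protons and 34 neutrons (A = 62):
Σm = 28·m_p + 34·m_n = 28.2044 + 34.2958 = 62.5002 u
The mass defect is 62.5002 − 61.91298 = 0.58722 u.
E_B = 0.58722 × 931.5 = 546.995 MeV
Dividing by A = 62 gives 8.823 MeV per nucleon.

8.823 MeV/nucleon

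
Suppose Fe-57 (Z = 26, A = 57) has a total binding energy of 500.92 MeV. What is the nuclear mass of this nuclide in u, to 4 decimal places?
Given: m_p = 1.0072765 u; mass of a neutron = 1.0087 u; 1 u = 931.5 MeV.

Mass defect = 500.92 MeV / (931.5 MeV/u) = 0.537756 u
Constituent mass = 26(1.0072765) + 31(1.0087) = 57.4588890 u
Nuclear mass = 57.4588890 − 0.537756 = 56.9211330 u ≈ 56.9211 u (to 4 decimal places)

56.9211 u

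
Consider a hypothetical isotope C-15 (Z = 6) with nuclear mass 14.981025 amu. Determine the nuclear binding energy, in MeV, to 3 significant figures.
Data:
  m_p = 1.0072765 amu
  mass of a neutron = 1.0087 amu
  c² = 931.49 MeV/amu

131 MeV

The nucleus contains 6 protons and 15 − 6 = 9 neutrons.
Σm = 6·m_p + 9·m_n = 6.0436590 + 9.0783 = 15.1219590 amu
The mass defect is 15.1219590 − 14.981025 = 0.1409340 amu.
Converting to energy: 0.1409340 amu × 931.49 MeV/amu = 131.279 MeV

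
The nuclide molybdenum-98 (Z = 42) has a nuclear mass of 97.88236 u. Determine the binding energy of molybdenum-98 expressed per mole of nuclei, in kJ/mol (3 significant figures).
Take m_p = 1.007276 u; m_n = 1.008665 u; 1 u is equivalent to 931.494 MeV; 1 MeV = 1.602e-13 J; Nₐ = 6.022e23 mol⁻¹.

8.16e+10 kJ/mol

The nucleus contains 42 protons and 98 − 42 = 56 neutrons.
Mass of separated nucleons = 42(1.007276) + 56(1.008665) = 42.305592 + 56.485240 = 98.790832 u
The mass defect is 98.790832 − 97.88236 = 0.908472 u.
Binding energy = Δm·c² = 0.908472 × 931.494 MeV/u = 846.236 MeV
Per nucleus in joules: 846.236 MeV × 1.602e-13 J/MeV = 1.3557e-10 J
Per mole: 1.3557e-10 J × 6.022e23 mol⁻¹ = 8.1640e+13 J/mol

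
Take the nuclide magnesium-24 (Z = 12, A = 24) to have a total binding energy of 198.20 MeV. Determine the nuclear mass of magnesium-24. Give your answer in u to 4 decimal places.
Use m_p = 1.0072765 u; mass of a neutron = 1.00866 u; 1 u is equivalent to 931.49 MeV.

23.9785 u

Mass defect = 198.20 MeV / (931.49 MeV/u) = 0.212777 u
Constituent mass = 12(1.0072765) + 12(1.00866) = 24.1912380 u
Nuclear mass = 24.1912380 − 0.212777 = 23.9784610 u ≈ 23.9785 u (to 4 decimal places)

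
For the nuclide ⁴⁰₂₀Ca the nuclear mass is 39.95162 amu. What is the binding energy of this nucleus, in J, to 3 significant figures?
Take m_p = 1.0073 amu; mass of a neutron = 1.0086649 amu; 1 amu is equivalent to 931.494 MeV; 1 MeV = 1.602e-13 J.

5.49e-11 J

The nucleus contains 20 protons and 40 − 20 = 20 neutrons.
Σm = 20·m_p + 20·m_n = 20.1460 + 20.1732980 = 40.3192980 amu
Mass defect Δm = 40.3192980 − 39.95162 = 0.3676780 amu
Converting to energy: 0.3676780 amu × 931.494 MeV/amu = 342.490 MeV
In joules: 342.490 MeV × 1.602e-13 J/MeV = 5.4867e-11 J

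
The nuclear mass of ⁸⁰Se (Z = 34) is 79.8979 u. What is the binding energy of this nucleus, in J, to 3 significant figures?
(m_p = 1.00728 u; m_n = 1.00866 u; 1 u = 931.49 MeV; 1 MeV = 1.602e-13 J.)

1.12e-10 J

The nucleus contains 34 protons and 80 − 34 = 46 neutrons.
Σm = 34·m_p + 46·m_n = 34.24752 + 46.39836 = 80.64588 u
Mass defect Δm = 80.64588 − 79.8979 = 0.74798 u
E_B = 0.74798 × 931.49 = 696.736 MeV
In joules: 696.736 MeV × 1.602e-13 J/MeV = 1.1162e-10 J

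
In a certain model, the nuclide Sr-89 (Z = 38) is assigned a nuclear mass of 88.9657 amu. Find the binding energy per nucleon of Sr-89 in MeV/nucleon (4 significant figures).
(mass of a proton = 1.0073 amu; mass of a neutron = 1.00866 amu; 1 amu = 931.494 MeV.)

Z = 38, so N = A − Z = 89 − 38 = 51.
Mass of separated nucleons = 38(1.0073) + 51(1.00866) = 38.2774 + 51.44166 = 89.71906 amu
Mass defect Δm = 89.71906 − 88.9657 = 0.75336 amu
E_B = 0.75336 × 931.494 = 701.750 MeV
BE/A = 701.750 MeV / 89 = 7.885 MeV/nucleon

7.885 MeV/nucleon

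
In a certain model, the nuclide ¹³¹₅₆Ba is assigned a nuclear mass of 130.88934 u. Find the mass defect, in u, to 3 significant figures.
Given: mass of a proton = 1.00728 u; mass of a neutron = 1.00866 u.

The nucleus contains 56 protons and 131 − 56 = 75 neutrons.
Mass of separated nucleons = 56(1.00728) + 75(1.00866) = 56.40768 + 75.64950 = 132.05718 u
Mass defect Δm = 132.05718 − 130.88934 = 1.16784 u

1.17 u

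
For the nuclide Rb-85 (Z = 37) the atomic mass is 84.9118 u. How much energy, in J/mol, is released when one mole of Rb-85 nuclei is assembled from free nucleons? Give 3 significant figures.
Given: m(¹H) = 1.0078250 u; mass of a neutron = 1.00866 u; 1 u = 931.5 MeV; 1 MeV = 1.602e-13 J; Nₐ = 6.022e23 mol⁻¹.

7.13e+13 J/mol

Mass of separated nucleons = 37(1.0078250) + 48(1.00866) = 37.2895250 + 48.41568 = 85.7052050 u
Mass defect Δm = 85.7052050 − 84.9118 = 0.7934050 u
Converting to energy: 0.7934050 u × 931.5 MeV/u = 739.057 MeV
Per nucleus in joules: 739.057 MeV × 1.602e-13 J/MeV = 1.1840e-10 J
Per mole: 1.1840e-10 J × 6.022e23 mol⁻¹ = 7.1300e+13 J/mol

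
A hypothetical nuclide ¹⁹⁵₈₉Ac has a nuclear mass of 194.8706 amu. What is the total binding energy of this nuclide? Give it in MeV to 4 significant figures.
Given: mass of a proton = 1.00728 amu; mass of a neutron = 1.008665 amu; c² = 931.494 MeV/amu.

Σm = 89·m_p + 106·m_n = 89.64792 + 106.918490 = 196.566410 amu
Δm = 196.566410 − 194.8706 = 1.695810 amu
E_B = 1.695810 × 931.494 = 1579.64 MeV

1580 MeV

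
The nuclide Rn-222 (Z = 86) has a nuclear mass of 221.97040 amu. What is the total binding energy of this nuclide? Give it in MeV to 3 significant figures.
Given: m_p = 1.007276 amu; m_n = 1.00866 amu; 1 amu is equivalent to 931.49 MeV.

Z = 86, so N = A − Z = 222 − 86 = 136.
Mass of separated nucleons = 86(1.007276) + 136(1.00866) = 86.625736 + 137.17776 = 223.803496 amu
Δm = 223.803496 − 221.97040 = 1.833096 amu
E_B = 1.833096 × 931.49 = 1707.51 MeV

1710 MeV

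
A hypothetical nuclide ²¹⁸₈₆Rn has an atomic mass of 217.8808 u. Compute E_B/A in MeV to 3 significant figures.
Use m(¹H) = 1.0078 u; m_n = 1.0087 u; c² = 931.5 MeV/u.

8.28 MeV/nucleon

Mass of separated nucleons = 86(1.0078) + 132(1.0087) = 86.6708 + 133.1484 = 219.8192 u
Mass defect Δm = 219.8192 − 217.8808 = 1.9384 u
Binding energy = Δm·c² = 1.9384 × 931.5 MeV/u = 1805.62 MeV
Per nucleon: 1805.62 / 218 = 8.283 MeV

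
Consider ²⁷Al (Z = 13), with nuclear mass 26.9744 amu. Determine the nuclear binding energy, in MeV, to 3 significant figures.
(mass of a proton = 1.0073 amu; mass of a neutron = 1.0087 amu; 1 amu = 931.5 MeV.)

226 MeV

Mass of separated nucleons = 13(1.0073) + 14(1.0087) = 13.0949 + 14.1218 = 27.2167 amu
Mass defect Δm = 27.2167 − 26.9744 = 0.2423 amu
E_B = 0.2423 × 931.5 = 225.702 MeV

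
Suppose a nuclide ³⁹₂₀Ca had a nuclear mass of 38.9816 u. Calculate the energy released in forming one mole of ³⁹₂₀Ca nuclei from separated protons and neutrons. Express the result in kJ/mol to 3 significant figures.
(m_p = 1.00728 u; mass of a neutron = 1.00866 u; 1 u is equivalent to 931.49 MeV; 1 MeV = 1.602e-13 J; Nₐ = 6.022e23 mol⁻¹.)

2.95e+10 kJ/mol

With 20 protons and 19 neutrons (A = 39):
Σm = 20·m_p + 19·m_n = 20.14560 + 19.16454 = 39.31014 u
Δm = 39.31014 − 38.9816 = 0.32854 u
Converting to energy: 0.32854 u × 931.49 MeV/u = 306.032 MeV
Per nucleus in joules: 306.032 MeV × 1.602e-13 J/MeV = 4.9026e-11 J
Per mole: 4.9026e-11 J × 6.022e23 mol⁻¹ = 2.9523e+13 J/mol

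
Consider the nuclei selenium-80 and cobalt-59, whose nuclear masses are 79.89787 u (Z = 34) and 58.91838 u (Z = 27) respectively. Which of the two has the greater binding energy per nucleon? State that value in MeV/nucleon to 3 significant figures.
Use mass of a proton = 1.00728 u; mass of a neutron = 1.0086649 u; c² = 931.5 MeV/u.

cobalt-59; 8.77 MeV/nucleon

selenium-80: Σm = 34(1.00728) + 46(1.0086649) = 80.6461054 u; Δm = 0.7482354 u; E_B = 696.98 MeV; E_B/A = 8.712 MeV
cobalt-59: Σm = 27(1.00728) + 32(1.0086649) = 59.4738368 u; Δm = 0.5554568 u; E_B = 517.41 MeV; E_B/A = 8.770 MeV
cobalt-59 has the higher binding energy per nucleon, so it is the more tightly bound nucleus.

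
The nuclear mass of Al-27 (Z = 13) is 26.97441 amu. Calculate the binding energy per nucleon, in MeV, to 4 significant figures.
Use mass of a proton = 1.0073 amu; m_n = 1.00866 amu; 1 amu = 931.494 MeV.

Total constituent mass: 13 × 1.0073 + 14 × 1.00866 = 27.21614 amu
Δm = 27.21614 − 26.97441 = 0.24173 amu
Binding energy = Δm·c² = 0.24173 × 931.494 MeV/amu = 225.170 MeV
Dividing by A = 27 gives 8.340 MeV per nucleon.

8.340 MeV/nucleon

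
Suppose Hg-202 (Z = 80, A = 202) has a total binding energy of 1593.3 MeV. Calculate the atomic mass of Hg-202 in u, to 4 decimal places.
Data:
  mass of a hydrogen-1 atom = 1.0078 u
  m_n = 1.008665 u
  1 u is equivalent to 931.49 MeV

Mass defect = 1593.3 MeV / (931.49 MeV/u) = 1.710485 u
Constituent mass = 80(1.0078) + 122(1.008665) = 203.681130 u
Atomic mass = 203.681130 − 1.710485 = 201.970645 u ≈ 201.9706 u (to 4 decimal places)

201.9706 u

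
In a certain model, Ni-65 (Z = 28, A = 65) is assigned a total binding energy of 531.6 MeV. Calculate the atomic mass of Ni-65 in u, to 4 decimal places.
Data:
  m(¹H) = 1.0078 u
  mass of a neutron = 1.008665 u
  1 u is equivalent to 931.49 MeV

Mass defect = 531.6 MeV / (931.49 MeV/u) = 0.570699 u
Constituent mass = 28(1.0078) + 37(1.008665) = 65.539005 u
Atomic mass = 65.539005 − 0.570699 = 64.968306 u ≈ 64.9683 u (to 4 decimal places)

64.9683 u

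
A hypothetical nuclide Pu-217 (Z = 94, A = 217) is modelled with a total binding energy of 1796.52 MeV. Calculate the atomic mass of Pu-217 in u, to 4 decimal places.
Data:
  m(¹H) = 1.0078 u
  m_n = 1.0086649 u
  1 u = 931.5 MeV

216.8704 u

Mass defect = 1796.52 MeV / (931.5 MeV/u) = 1.928631 u
Constituent mass = 94(1.0078) + 123(1.0086649) = 218.7989827 u
Atomic mass = 218.7989827 − 1.928631 = 216.8703517 u ≈ 216.8704 u (to 4 decimal places)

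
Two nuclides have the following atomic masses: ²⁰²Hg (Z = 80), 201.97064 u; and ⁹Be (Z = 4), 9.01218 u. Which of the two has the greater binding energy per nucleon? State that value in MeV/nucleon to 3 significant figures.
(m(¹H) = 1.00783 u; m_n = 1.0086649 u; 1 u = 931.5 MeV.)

²⁰²Hg; 7.90 MeV/nucleon

²⁰²Hg: Σm = 80(1.00783) + 122(1.0086649) = 203.6835178 u; Δm = 1.7128778 u; E_B = 1595.5 MeV; E_B/A = 7.899 MeV
⁹Be: Σm = 4(1.00783) + 5(1.0086649) = 9.0746445 u; Δm = 0.0624645 u; E_B = 58.186 MeV; E_B/A = 6.465 MeV
²⁰²Hg has the higher binding energy per nucleon, so it is the more tightly bound nucleus.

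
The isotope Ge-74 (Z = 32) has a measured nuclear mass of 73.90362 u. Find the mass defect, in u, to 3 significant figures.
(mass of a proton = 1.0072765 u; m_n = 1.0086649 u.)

The nucleus contains 32 protons and 74 − 32 = 42 neutrons.
Σm = 32·m_p + 42·m_n = 32.2328480 + 42.3639258 = 74.5967738 u
Δm = 74.5967738 − 73.90362 = 0.6931538 u

0.693 u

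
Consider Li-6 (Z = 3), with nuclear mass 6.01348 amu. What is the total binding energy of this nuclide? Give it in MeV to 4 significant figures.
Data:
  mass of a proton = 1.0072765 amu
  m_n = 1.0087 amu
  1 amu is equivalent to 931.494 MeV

Σm = 3·m_p + 3·m_n = 3.0218295 + 3.0261 = 6.0479295 amu
The mass defect is 6.0479295 − 6.01348 = 0.0344495 amu.
Binding energy = Δm·c² = 0.0344495 × 931.494 MeV/amu = 32.0895 MeV

32.09 MeV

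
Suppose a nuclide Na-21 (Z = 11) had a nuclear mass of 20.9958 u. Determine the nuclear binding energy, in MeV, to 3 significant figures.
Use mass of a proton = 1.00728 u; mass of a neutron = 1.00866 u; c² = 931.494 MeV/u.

159 MeV

Mass of separated nucleons = 11(1.00728) + 10(1.00866) = 11.08008 + 10.08660 = 21.16668 u
Δm = 21.16668 − 20.9958 = 0.17088 u
Binding energy = Δm·c² = 0.17088 × 931.494 MeV/u = 159.174 MeV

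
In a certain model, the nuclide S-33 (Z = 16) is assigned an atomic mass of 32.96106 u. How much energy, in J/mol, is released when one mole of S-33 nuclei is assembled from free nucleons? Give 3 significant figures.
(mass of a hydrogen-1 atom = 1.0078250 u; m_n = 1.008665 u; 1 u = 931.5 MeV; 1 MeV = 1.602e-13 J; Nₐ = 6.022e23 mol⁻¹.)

2.80e+13 J/mol

Σm = 16·m(¹H) + 17·m_n = 16.1252000 + 17.147305 = 33.2725050 u
Δm = 33.2725050 − 32.96106 = 0.3114450 u
Binding energy = Δm·c² = 0.3114450 × 931.5 MeV/u = 290.111 MeV
Per nucleus in joules: 290.111 MeV × 1.602e-13 J/MeV = 4.6476e-11 J
Per mole: 4.6476e-11 J × 6.022e23 mol⁻¹ = 2.7988e+13 J/mol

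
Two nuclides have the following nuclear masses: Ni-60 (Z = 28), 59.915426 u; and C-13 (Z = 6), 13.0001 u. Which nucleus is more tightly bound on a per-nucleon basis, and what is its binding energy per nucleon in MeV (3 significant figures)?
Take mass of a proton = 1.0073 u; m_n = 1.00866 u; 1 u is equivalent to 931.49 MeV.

Ni-60; 8.79 MeV/nucleon

Ni-60: Σm = 28(1.0073) + 32(1.00866) = 60.48152 u; Δm = 0.566094 u; E_B = 527.31 MeV; E_B/A = 8.789 MeV
C-13: Σm = 6(1.0073) + 7(1.00866) = 13.10442 u; Δm = 0.10432 u; E_B = 97.173 MeV; E_B/A = 7.4748 MeV
Ni-60 has the higher binding energy per nucleon, so it is the more tightly bound nucleus.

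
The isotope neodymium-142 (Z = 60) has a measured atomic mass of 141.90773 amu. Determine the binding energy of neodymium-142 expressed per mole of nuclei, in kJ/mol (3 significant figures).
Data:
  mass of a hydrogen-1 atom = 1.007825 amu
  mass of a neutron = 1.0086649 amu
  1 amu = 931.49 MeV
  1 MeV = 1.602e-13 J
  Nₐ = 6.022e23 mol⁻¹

1.14e+11 kJ/mol

Total constituent mass: 60 × 1.007825 + 82 × 1.0086649 = 143.1800218 amu
Δm = 143.1800218 − 141.90773 = 1.2722918 amu
E_B = 1.2722918 × 931.49 = 1185.13 MeV
Per nucleus in joules: 1185.13 MeV × 1.602e-13 J/MeV = 1.8986e-10 J
Per mole: 1.8986e-10 J × 6.022e23 mol⁻¹ = 1.1433e+14 J/mol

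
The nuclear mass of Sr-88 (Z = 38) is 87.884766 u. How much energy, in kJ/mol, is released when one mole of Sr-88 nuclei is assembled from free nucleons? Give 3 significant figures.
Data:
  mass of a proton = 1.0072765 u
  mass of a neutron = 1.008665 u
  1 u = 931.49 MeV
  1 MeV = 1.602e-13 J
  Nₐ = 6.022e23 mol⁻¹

7.41e+10 kJ/mol

Z = 38, so N = A − Z = 88 − 38 = 50.
Total constituent mass: 38 × 1.0072765 + 50 × 1.008665 = 88.7097570 u
Δm = 88.7097570 − 87.884766 = 0.8249910 u
E_B = 0.8249910 × 931.49 = 768.471 MeV
Per nucleus in joules: 768.471 MeV × 1.602e-13 J/MeV = 1.2311e-10 J
Per mole: 1.2311e-10 J × 6.022e23 mol⁻¹ = 7.4137e+13 J/mol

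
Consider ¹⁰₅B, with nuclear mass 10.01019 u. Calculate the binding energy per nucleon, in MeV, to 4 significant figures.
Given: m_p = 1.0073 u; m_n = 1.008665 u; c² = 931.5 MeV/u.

Σm = 5·m_p + 5·m_n = 5.0365 + 5.043325 = 10.079825 u
Mass defect Δm = 10.079825 − 10.01019 = 0.069635 u
E_B = 0.069635 × 931.5 = 64.8650 MeV
Dividing by A = 10 gives 6.487 MeV per nucleon.

6.487 MeV/nucleon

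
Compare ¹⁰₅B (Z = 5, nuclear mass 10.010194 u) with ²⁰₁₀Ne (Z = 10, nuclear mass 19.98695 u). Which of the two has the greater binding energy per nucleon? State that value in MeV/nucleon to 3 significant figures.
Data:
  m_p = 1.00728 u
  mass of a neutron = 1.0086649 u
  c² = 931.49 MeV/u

¹⁰₅B: Σm = 5(1.00728) + 5(1.0086649) = 10.0797245 u; Δm = 0.0695305 u; E_B = 64.767 MeV; E_B/A = 6.477 MeV
²⁰₁₀Ne: Σm = 10(1.00728) + 10(1.0086649) = 20.1594490 u; Δm = 0.1724990 u; E_B = 160.68 MeV; E_B/A = 8.034 MeV
²⁰₁₀Ne has the higher binding energy per nucleon, so it is the more tightly bound nucleus.

²⁰₁₀Ne; 8.03 MeV/nucleon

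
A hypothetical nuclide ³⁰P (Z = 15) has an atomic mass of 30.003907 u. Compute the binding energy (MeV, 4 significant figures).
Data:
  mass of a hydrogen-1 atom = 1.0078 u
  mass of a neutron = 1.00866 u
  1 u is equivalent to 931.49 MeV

226.3 MeV

With 15 protons and 15 neutrons (A = 30):
Total constituent mass: 15 × 1.0078 + 15 × 1.00866 = 30.24690 u
Δm = 30.24690 − 30.003907 = 0.242993 u
Binding energy = Δm·c² = 0.242993 × 931.49 MeV/u = 226.346 MeV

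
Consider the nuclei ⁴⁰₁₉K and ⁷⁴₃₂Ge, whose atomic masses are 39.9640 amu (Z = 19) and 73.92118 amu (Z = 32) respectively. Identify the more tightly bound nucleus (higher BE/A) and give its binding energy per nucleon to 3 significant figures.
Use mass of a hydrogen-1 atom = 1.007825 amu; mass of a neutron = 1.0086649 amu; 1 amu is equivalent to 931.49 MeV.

⁷⁴₃₂Ge; 8.73 MeV/nucleon

⁴⁰₁₉K: Σm = 19(1.007825) + 21(1.0086649) = 40.3306379 amu; Δm = 0.3666379 amu; E_B = 341.52 MeV; E_B/A = 8.538 MeV
⁷⁴₃₂Ge: Σm = 32(1.007825) + 42(1.0086649) = 74.6143258 amu; Δm = 0.6931458 amu; E_B = 645.66 MeV; E_B/A = 8.725 MeV
⁷⁴₃₂Ge has the higher binding energy per nucleon, so it is the more tightly bound nucleus.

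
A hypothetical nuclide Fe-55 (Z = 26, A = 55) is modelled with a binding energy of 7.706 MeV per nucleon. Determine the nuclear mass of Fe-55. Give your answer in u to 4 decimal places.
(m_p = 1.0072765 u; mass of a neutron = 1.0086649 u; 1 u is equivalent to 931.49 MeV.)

54.9855 u

Total binding energy = 55 × 7.706 = 423.830 MeV
Mass defect = 423.830 MeV / (931.49 MeV/u) = 0.455002 u
Constituent mass = 26(1.0072765) + 29(1.0086649) = 55.4404711 u
Nuclear mass = 55.4404711 − 0.455002 = 54.9854691 u ≈ 54.9855 u (to 4 decimal places)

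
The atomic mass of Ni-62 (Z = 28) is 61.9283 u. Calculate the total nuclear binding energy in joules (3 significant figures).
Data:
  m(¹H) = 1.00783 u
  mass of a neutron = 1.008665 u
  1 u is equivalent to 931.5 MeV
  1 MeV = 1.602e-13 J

8.74e-11 J

Total constituent mass: 28 × 1.00783 + 34 × 1.008665 = 62.513850 u
Δm = 62.513850 − 61.9283 = 0.585550 u
Binding energy = Δm·c² = 0.585550 × 931.5 MeV/u = 545.440 MeV
In joules: 545.440 MeV × 1.602e-13 J/MeV = 8.7379e-11 J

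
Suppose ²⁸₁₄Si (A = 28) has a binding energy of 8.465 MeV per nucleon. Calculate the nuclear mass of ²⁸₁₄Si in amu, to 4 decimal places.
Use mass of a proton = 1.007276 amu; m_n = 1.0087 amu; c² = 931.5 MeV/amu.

27.9692 amu

Total binding energy = 28 × 8.465 = 237.020 MeV
Mass defect = 237.020 MeV / (931.5 MeV/amu) = 0.254450 amu
Constituent mass = 14(1.007276) + 14(1.0087) = 28.223664 amu
Nuclear mass = 28.223664 − 0.254450 = 27.969214 amu ≈ 27.9692 amu (to 4 decimal places)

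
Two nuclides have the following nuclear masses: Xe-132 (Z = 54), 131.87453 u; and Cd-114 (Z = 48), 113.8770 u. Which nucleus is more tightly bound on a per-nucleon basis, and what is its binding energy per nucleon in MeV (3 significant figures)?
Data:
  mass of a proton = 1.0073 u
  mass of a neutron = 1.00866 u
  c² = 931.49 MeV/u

Cd-114; 8.54 MeV/nucleon

Xe-132: Σm = 54(1.0073) + 78(1.00866) = 133.06968 u; Δm = 1.19515 u; E_B = 1113.3 MeV; E_B/A = 8.434 MeV
Cd-114: Σm = 48(1.0073) + 66(1.00866) = 114.92196 u; Δm = 1.04496 u; E_B = 973.37 MeV; E_B/A = 8.538 MeV
Cd-114 has the higher binding energy per nucleon, so it is the more tightly bound nucleus.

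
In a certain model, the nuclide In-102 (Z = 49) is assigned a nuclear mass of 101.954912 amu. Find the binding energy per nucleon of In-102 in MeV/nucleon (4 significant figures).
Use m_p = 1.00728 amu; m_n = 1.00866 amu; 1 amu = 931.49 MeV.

Mass of separated nucleons = 49(1.00728) + 53(1.00866) = 49.35672 + 53.45898 = 102.81570 amu
The mass defect is 102.81570 − 101.954912 = 0.860788 amu.
Binding energy = Δm·c² = 0.860788 × 931.49 MeV/amu = 801.815 MeV
Dividing by A = 102 gives 7.861 MeV per nucleon.

7.861 MeV/nucleon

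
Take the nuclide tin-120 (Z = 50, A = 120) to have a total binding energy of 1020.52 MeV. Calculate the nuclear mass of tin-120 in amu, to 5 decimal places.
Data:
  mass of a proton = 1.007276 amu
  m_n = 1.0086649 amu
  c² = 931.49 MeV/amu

119.87476 amu

Mass defect = 1020.52 MeV / (931.49 MeV/amu) = 1.0955781 amu
Constituent mass = 50(1.007276) + 70(1.0086649) = 120.9703430 amu
Nuclear mass = 120.9703430 − 1.0955781 = 119.8747649 amu ≈ 119.87476 amu (to 5 decimal places)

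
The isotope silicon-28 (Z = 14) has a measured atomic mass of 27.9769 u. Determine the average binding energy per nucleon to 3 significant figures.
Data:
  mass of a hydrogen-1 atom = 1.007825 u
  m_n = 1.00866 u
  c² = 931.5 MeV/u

Total constituent mass: 14 × 1.007825 + 14 × 1.00866 = 28.230790 u
Mass defect Δm = 28.230790 − 27.9769 = 0.253890 u
Converting to energy: 0.253890 u × 931.5 MeV/u = 236.499 MeV
BE/A = 236.499 MeV / 28 = 8.446 MeV/nucleon

8.45 MeV/nucleon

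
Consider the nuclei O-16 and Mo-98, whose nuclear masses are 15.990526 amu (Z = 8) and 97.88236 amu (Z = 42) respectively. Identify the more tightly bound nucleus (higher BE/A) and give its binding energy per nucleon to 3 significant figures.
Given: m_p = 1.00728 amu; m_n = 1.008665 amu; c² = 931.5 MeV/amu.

Mo-98; 8.64 MeV/nucleon

O-16: Σm = 8(1.00728) + 8(1.008665) = 16.127560 amu; Δm = 0.137034 amu; E_B = 127.65 MeV; E_B/A = 7.978 MeV
Mo-98: Σm = 42(1.00728) + 56(1.008665) = 98.791000 amu; Δm = 0.908640 amu; E_B = 846.40 MeV; E_B/A = 8.637 MeV
Mo-98 has the higher binding energy per nucleon, so it is the more tightly bound nucleus.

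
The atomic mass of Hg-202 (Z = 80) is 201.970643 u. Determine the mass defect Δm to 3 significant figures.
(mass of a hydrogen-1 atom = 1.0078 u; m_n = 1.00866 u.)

1.71 u

Mass of separated nucleons = 80(1.0078) + 122(1.00866) = 80.6240 + 123.05652 = 203.68052 u
The mass defect is 203.68052 − 201.970643 = 1.709877 u.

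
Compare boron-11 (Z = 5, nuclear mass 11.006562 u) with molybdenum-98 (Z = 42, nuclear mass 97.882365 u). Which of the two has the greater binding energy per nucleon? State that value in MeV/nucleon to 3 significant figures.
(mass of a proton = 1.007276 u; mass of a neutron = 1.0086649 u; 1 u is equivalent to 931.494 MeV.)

boron-11: Σm = 5(1.007276) + 6(1.0086649) = 11.0883694 u; Δm = 0.0818074 u; E_B = 76.203 MeV; E_B/A = 6.928 MeV
molybdenum-98: Σm = 42(1.007276) + 56(1.0086649) = 98.7908264 u; Δm = 0.9084614 u; E_B = 846.226 MeV; E_B/A = 8.63496 MeV
molybdenum-98 has the higher binding energy per nucleon, so it is the more tightly bound nucleus.

molybdenum-98; 8.63 MeV/nucleon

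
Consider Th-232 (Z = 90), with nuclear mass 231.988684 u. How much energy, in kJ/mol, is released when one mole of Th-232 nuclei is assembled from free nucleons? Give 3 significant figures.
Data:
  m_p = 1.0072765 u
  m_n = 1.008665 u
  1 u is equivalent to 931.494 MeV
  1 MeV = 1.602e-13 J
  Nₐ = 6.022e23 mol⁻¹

Σm = 90·m_p + 142·m_n = 90.6548850 + 143.230430 = 233.8853150 u
The mass defect is 233.8853150 − 231.988684 = 1.8966310 u.
Converting to energy: 1.8966310 u × 931.494 MeV/u = 1766.70 MeV
Per nucleus in joules: 1766.70 MeV × 1.602e-13 J/MeV = 2.8303e-10 J
Per mole: 2.8303e-10 J × 6.022e23 mol⁻¹ = 1.7044e+14 J/mol

1.70e+11 kJ/mol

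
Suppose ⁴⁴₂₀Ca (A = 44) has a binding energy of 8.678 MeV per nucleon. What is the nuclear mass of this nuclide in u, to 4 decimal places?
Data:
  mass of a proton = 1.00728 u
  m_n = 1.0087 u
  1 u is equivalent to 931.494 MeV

43.9445 u

Total binding energy = 44 × 8.678 = 381.832 MeV
Mass defect = 381.832 MeV / (931.494 MeV/u) = 0.409914 u
Constituent mass = 20(1.00728) + 24(1.0087) = 44.35440 u
Nuclear mass = 44.35440 − 0.409914 = 43.944486 u ≈ 43.9445 u (to 4 decimal places)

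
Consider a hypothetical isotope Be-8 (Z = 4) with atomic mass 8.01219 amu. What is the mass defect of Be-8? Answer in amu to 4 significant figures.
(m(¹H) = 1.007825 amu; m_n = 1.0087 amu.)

0.05391 amu

With 4 protons and 4 neutrons (A = 8):
Mass of separated nucleons = 4(1.007825) + 4(1.0087) = 4.031300 + 4.0348 = 8.066100 amu
Δm = 8.066100 − 8.01219 = 0.053910 amu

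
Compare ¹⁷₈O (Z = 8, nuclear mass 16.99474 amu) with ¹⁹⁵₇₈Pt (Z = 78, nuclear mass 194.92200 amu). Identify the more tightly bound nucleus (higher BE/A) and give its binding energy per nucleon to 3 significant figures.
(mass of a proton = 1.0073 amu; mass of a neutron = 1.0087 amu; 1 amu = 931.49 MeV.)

¹⁹⁵₇₈Pt; 7.95 MeV/nucleon

¹⁷₈O: Σm = 8(1.0073) + 9(1.0087) = 17.1367 amu; Δm = 0.14196 amu; E_B = 132.23 MeV; E_B/A = 7.778 MeV
¹⁹⁵₇₈Pt: Σm = 78(1.0073) + 117(1.0087) = 196.5873 amu; Δm = 1.66530 amu; E_B = 1551.2 MeV; E_B/A = 7.9549 MeV
¹⁹⁵₇₈Pt has the higher binding energy per nucleon, so it is the more tightly bound nucleus.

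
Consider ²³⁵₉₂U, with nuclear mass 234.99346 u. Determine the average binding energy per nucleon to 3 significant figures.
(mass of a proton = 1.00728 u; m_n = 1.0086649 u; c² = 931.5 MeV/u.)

7.59 MeV/nucleon

Mass of separated nucleons = 92(1.00728) + 143(1.0086649) = 92.66976 + 144.2390807 = 236.9088407 u
The mass defect is 236.9088407 − 234.99346 = 1.9153807 u.
Converting to energy: 1.9153807 u × 931.5 MeV/u = 1784.18 MeV
Per nucleon: 1784.18 / 235 = 7.592 MeV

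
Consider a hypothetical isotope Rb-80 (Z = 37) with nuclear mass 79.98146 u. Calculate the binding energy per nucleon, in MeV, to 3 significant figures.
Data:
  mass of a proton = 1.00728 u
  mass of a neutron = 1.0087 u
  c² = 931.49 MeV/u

Σm = 37·m_p + 43·m_n = 37.26936 + 43.3741 = 80.64346 u
Δm = 80.64346 − 79.98146 = 0.66200 u
Binding energy = Δm·c² = 0.66200 × 931.49 MeV/u = 616.646 MeV
Dividing by A = 80 gives 7.708 MeV per nucleon.

7.71 MeV/nucleon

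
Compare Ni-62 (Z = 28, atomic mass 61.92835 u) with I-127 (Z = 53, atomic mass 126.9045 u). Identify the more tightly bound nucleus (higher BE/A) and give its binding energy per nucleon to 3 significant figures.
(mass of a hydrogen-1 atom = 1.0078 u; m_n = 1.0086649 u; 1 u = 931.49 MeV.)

Ni-62: Σm = 28(1.0078) + 34(1.0086649) = 62.5130066 u; Δm = 0.5846566 u; E_B = 544.60 MeV; E_B/A = 8.784 MeV
I-127: Σm = 53(1.0078) + 74(1.0086649) = 128.0546026 u; Δm = 1.1501026 u; E_B = 1071.31 MeV; E_B/A = 8.436 MeV
Ni-62 has the higher binding energy per nucleon, so it is the more tightly bound nucleus.

Ni-62; 8.78 MeV/nucleon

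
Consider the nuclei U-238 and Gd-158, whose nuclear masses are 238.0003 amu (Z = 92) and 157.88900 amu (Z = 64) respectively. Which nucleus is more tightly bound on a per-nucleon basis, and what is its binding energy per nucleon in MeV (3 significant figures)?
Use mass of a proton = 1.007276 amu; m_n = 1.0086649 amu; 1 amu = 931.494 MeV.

U-238: Σm = 92(1.007276) + 146(1.0086649) = 239.9344674 amu; Δm = 1.9341674 amu; E_B = 1801.7 MeV; E_B/A = 7.570 MeV
Gd-158: Σm = 64(1.007276) + 94(1.0086649) = 159.2801646 amu; Δm = 1.3911646 amu; E_B = 1295.9 MeV; E_B/A = 8.202 MeV
Gd-158 has the higher binding energy per nucleon, so it is the more tightly bound nucleus.

Gd-158; 8.20 MeV/nucleon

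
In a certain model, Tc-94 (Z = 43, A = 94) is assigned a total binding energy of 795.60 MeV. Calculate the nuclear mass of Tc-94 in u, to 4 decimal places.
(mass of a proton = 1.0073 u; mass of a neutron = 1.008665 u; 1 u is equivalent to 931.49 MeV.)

93.9017 u

Mass defect = 795.60 MeV / (931.49 MeV/u) = 0.854115 u
Constituent mass = 43(1.0073) + 51(1.008665) = 94.755815 u
Nuclear mass = 94.755815 − 0.854115 = 93.901700 u ≈ 93.9017 u (to 4 decimal places)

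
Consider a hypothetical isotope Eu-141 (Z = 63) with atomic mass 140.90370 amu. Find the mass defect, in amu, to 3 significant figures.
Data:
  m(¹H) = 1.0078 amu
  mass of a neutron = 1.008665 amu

Z = 63, so N = A − Z = 141 − 63 = 78.
Total constituent mass: 63 × 1.0078 + 78 × 1.008665 = 142.167270 amu
Δm = 142.167270 − 140.90370 = 1.263570 amu

1.26 amu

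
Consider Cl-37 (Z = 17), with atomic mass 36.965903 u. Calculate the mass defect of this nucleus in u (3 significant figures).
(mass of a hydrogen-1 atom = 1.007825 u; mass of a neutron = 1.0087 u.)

0.341 u

The nucleus contains 17 protons and 37 − 17 = 20 neutrons.
Mass of separated nucleons = 17(1.007825) + 20(1.0087) = 17.133025 + 20.1740 = 37.307025 u
The mass defect is 37.307025 − 36.965903 = 0.341122 u.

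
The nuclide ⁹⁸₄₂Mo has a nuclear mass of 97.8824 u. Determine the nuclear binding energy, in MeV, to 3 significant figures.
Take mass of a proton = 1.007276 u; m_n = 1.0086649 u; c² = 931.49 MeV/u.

With 42 protons and 56 neutrons (A = 98):
Σm = 42·m_p + 56·m_n = 42.305592 + 56.4852344 = 98.7908264 u
Mass defect Δm = 98.7908264 − 97.8824 = 0.9084264 u
Binding energy = Δm·c² = 0.9084264 × 931.49 MeV/u = 846.190 MeV

846 MeV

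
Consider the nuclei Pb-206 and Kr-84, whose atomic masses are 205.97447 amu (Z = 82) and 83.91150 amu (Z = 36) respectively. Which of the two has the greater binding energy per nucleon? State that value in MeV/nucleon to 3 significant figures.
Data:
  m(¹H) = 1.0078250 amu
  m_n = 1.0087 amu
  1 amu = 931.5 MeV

Kr-84; 8.74 MeV/nucleon

Pb-206: Σm = 82(1.0078250) + 124(1.0087) = 207.7204500 amu; Δm = 1.7459800 amu; E_B = 1626.4 MeV; E_B/A = 7.895 MeV
Kr-84: Σm = 36(1.0078250) + 48(1.0087) = 84.6993000 amu; Δm = 0.7878000 amu; E_B = 733.84 MeV; E_B/A = 8.736 MeV
Kr-84 has the higher binding energy per nucleon, so it is the more tightly bound nucleus.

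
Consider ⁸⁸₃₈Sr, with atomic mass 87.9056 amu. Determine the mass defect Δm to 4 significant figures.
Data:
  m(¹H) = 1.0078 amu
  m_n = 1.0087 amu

Z = 38, so N = A − Z = 88 − 38 = 50.
Total constituent mass: 38 × 1.0078 + 50 × 1.0087 = 88.7314 amu
The mass defect is 88.7314 − 87.9056 = 0.8258 amu.

0.8258 amu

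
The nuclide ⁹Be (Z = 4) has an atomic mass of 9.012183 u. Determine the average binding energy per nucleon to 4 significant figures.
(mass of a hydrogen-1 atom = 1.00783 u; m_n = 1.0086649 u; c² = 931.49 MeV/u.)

6.465 MeV/nucleon

With 4 protons and 5 neutrons (A = 9):
Σm = 4·m(¹H) + 5·m_n = 4.03132 + 5.0433245 = 9.0746445 u
Mass defect Δm = 9.0746445 − 9.012183 = 0.0624615 u
Converting to energy: 0.0624615 u × 931.49 MeV/u = 58.1823 MeV
Dividing by A = 9 gives 6.465 MeV per nucleon.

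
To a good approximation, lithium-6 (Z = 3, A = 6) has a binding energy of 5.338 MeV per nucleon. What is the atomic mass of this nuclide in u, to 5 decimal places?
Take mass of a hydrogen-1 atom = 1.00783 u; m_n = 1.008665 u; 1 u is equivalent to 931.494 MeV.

Total binding energy = 6 × 5.338 = 32.028 MeV
Mass defect = 32.028 MeV / (931.494 MeV/u) = 0.0343835 u
Constituent mass = 3(1.00783) + 3(1.008665) = 6.049485 u
Atomic mass = 6.049485 − 0.0343835 = 6.0151015 u ≈ 6.01510 u (to 5 decimal places)

6.01510 u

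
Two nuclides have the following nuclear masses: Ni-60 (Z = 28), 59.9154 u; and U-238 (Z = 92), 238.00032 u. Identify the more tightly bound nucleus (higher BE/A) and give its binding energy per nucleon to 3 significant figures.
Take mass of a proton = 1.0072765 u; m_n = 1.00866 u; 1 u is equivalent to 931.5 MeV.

Ni-60; 8.78 MeV/nucleon

Ni-60: Σm = 28(1.0072765) + 32(1.00866) = 60.4808620 u; Δm = 0.5654620 u; E_B = 526.73 MeV; E_B/A = 8.779 MeV
U-238: Σm = 92(1.0072765) + 146(1.00866) = 239.9337980 u; Δm = 1.9334780 u; E_B = 1801.0 MeV; E_B/A = 7.567 MeV
Ni-60 has the higher binding energy per nucleon, so it is the more tightly bound nucleus.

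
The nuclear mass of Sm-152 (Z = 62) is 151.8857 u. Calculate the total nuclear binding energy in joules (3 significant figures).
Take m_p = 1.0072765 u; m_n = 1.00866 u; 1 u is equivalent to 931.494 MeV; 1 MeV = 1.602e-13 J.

2.01e-10 J

Mass of separated nucleons = 62(1.0072765) + 90(1.00866) = 62.4511430 + 90.77940 = 153.2305430 u
Mass defect Δm = 153.2305430 − 151.8857 = 1.3448430 u
E_B = 1.3448430 × 931.494 = 1252.71 MeV
In joules: 1252.71 MeV × 1.602e-13 J/MeV = 2.0068e-10 J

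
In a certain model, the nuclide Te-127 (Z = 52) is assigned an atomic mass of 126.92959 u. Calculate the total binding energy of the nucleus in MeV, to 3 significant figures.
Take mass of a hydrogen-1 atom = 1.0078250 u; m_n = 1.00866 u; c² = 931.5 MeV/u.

1050 MeV

With 52 protons and 75 neutrons (A = 127):
Total constituent mass: 52 × 1.0078250 + 75 × 1.00866 = 128.0564000 u
Mass defect Δm = 128.0564000 − 126.92959 = 1.1268100 u
Converting to energy: 1.1268100 u × 931.5 MeV/u = 1049.62 MeV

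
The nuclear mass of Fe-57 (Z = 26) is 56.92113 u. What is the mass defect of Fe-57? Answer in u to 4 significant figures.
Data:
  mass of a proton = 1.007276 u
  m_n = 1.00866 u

Σm = 26·m_p + 31·m_n = 26.189176 + 31.26846 = 57.457636 u
Mass defect Δm = 57.457636 − 56.92113 = 0.536506 u

0.5365 u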